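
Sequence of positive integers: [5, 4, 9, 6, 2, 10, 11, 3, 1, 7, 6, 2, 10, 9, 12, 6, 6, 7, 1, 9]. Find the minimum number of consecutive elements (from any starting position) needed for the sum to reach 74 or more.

Extend right; whenever the sum reaches 74, record the length and shrink from the left:
add 5: running sum 5 < 74
add 4: running sum 9 < 74
add 9: running sum 18 < 74
add 6: running sum 24 < 74
add 2: running sum 26 < 74
add 10: running sum 36 < 74
add 11: running sum 47 < 74
add 3: running sum 50 < 74
add 1: running sum 51 < 74
add 7: running sum 58 < 74
add 6: running sum 64 < 74
add 2: running sum 66 < 74
add 10: shortest ending here [5, 4, 9, 6, 2, 10, 11, 3, 1, 7, 6, 2, 10] sum 76, len 13
add 9: shortest ending here [9, 6, 2, 10, 11, 3, 1, 7, 6, 2, 10, 9] sum 76, len 12
add 12: shortest ending here [6, 2, 10, 11, 3, 1, 7, 6, 2, 10, 9, 12] sum 79, len 12
add 6: shortest ending here [10, 11, 3, 1, 7, 6, 2, 10, 9, 12, 6] sum 77, len 11
add 6: shortest ending here [10, 11, 3, 1, 7, 6, 2, 10, 9, 12, 6, 6] sum 83, len 12
add 7: shortest ending here [11, 3, 1, 7, 6, 2, 10, 9, 12, 6, 6, 7] sum 80, len 12
add 1: shortest ending here [11, 3, 1, 7, 6, 2, 10, 9, 12, 6, 6, 7, 1] sum 81, len 13
add 9: shortest ending here [7, 6, 2, 10, 9, 12, 6, 6, 7, 1, 9] sum 75, len 11
Shortest qualifying length: 11.

11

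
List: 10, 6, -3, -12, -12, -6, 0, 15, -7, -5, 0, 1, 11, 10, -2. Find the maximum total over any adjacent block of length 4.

Each size-4 window and its sum:
10 6 -3 -12 → sum 1
6 -3 -12 -12 → sum -21
-3 -12 -12 -6 → sum -33
-12 -12 -6 0 → sum -30
-12 -6 0 15 → sum -3
-6 0 15 -7 → sum 2
0 15 -7 -5 → sum 3
15 -7 -5 0 → sum 3
-7 -5 0 1 → sum -11
-5 0 1 11 → sum 7
0 1 11 10 → sum 22
1 11 10 -2 → sum 20
Maximum of these is 22.

22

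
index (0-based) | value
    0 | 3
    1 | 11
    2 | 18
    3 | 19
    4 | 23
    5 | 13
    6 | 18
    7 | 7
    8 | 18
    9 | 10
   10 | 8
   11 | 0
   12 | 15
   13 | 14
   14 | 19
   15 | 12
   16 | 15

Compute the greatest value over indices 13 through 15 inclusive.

19

Elements at indices 13..15: 14, 19, 12
max(14, 19, 12) = 19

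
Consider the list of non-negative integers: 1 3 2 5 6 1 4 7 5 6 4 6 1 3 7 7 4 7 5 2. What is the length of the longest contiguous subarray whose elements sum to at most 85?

19

add 1: [1] sum 1, len 1
add 3: [1, 3] sum 4, len 2
add 2: [1, 3, 2] sum 6, len 3
add 5: [1, 3, 2, 5] sum 11, len 4
add 6: [1, 3, 2, 5, 6] sum 17, len 5
add 1: [1, 3, 2, 5, 6, 1] sum 18, len 6
add 4: [1, 3, 2, 5, 6, 1, 4] sum 22, len 7
add 7: [1, 3, 2, 5, 6, 1, 4, 7] sum 29, len 8
add 5: [1, 3, 2, 5, 6, 1, 4, 7, 5] sum 34, len 9
add 6: [1, 3, 2, 5, 6, 1, 4, 7, 5, 6] sum 40, len 10
add 4: [1, 3, 2, 5, 6, 1, 4, 7, 5, 6, 4] sum 44, len 11
add 6: [1, 3, 2, 5, 6, 1, 4, 7, 5, 6, 4, 6] sum 50, len 12
add 1: [1, 3, 2, 5, 6, 1, 4, 7, 5, 6, 4, 6, 1] sum 51, len 13
add 3: [1, 3, 2, 5, 6, 1, 4, 7, 5, 6, 4, 6, 1, 3] sum 54, len 14
add 7: [1, 3, 2, 5, 6, 1, 4, 7, 5, 6, 4, 6, 1, 3, 7] sum 61, len 15
add 7: [1, 3, 2, 5, 6, 1, 4, 7, 5, 6, 4, 6, 1, 3, 7, 7] sum 68, len 16
add 4: [1, 3, 2, 5, 6, 1, 4, 7, 5, 6, 4, 6, 1, 3, 7, 7, 4] sum 72, len 17
add 7: [1, 3, 2, 5, 6, 1, 4, 7, 5, 6, 4, 6, 1, 3, 7, 7, 4, 7] sum 79, len 18
add 5: [1, 3, 2, 5, 6, 1, 4, 7, 5, 6, 4, 6, 1, 3, 7, 7, 4, 7, 5] sum 84, len 19
add 2: [3, 2, 5, 6, 1, 4, 7, 5, 6, 4, 6, 1, 3, 7, 7, 4, 7, 5, 2] sum 85, len 19
Longest length seen: 19.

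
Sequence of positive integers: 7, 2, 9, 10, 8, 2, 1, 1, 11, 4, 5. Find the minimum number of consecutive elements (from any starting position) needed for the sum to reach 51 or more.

9

add 7: running sum 7 < 51
add 2: running sum 9 < 51
add 9: running sum 18 < 51
add 10: running sum 28 < 51
add 8: running sum 36 < 51
add 2: running sum 38 < 51
add 1: running sum 39 < 51
add 1: running sum 40 < 51
add 11: shortest ending here [7, 2, 9, 10, 8, 2, 1, 1, 11] sum 51, len 9
add 4: shortest ending here [7, 2, 9, 10, 8, 2, 1, 1, 11, 4] sum 55, len 10
add 5: shortest ending here [9, 10, 8, 2, 1, 1, 11, 4, 5] sum 51, len 9
Shortest qualifying length: 9.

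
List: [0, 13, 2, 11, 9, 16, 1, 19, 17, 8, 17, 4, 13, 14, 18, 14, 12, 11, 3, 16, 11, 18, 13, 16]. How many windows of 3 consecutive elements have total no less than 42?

8

(0, 13, 2) → sum 15
(13, 2, 11) → sum 26
(2, 11, 9) → sum 22
(11, 9, 16) → sum 36
(9, 16, 1) → sum 26
(16, 1, 19) → sum 36
(1, 19, 17) → sum 37
(19, 17, 8) → sum 44  ≥ 42 ✓
(17, 8, 17) → sum 42  ≥ 42 ✓
(8, 17, 4) → sum 29
(17, 4, 13) → sum 34
(4, 13, 14) → sum 31
(13, 14, 18) → sum 45  ≥ 42 ✓
(14, 18, 14) → sum 46  ≥ 42 ✓
(18, 14, 12) → sum 44  ≥ 42 ✓
(14, 12, 11) → sum 37
(12, 11, 3) → sum 26
(11, 3, 16) → sum 30
(3, 16, 11) → sum 30
(16, 11, 18) → sum 45  ≥ 42 ✓
(11, 18, 13) → sum 42  ≥ 42 ✓
(18, 13, 16) → sum 47  ≥ 42 ✓
8 windows satisfy the condition.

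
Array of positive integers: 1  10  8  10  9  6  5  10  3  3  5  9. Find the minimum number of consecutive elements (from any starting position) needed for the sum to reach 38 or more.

add 1: running sum 1 < 38
add 10: running sum 11 < 38
add 8: running sum 19 < 38
add 10: running sum 29 < 38
end 4: [1, 10, 8, 10, 9] sum 38, len 5
end 5: [10, 8, 10, 9, 6] sum 43, len 5
end 6: [8, 10, 9, 6, 5] sum 38, len 5
end 7: [10, 9, 6, 5, 10] sum 40, len 5
end 8: [10, 9, 6, 5, 10, 3] sum 43, len 6
end 9: [10, 9, 6, 5, 10, 3, 3] sum 46, len 7
end 10: [9, 6, 5, 10, 3, 3, 5] sum 41, len 7
end 11: [6, 5, 10, 3, 3, 5, 9] sum 41, len 7
Shortest qualifying length: 5.

5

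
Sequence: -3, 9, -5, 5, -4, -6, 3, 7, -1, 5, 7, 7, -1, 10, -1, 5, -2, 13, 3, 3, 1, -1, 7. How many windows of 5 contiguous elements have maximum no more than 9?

(-3, 9, -5, 5, -4) → max 9  ≤ 9 ✓
(9, -5, 5, -4, -6) → max 9  ≤ 9 ✓
(-5, 5, -4, -6, 3) → max 5  ≤ 9 ✓
(5, -4, -6, 3, 7) → max 7  ≤ 9 ✓
(-4, -6, 3, 7, -1) → max 7  ≤ 9 ✓
(-6, 3, 7, -1, 5) → max 7  ≤ 9 ✓
(3, 7, -1, 5, 7) → max 7  ≤ 9 ✓
(7, -1, 5, 7, 7) → max 7  ≤ 9 ✓
(-1, 5, 7, 7, -1) → max 7  ≤ 9 ✓
(5, 7, 7, -1, 10) → max 10
(7, 7, -1, 10, -1) → max 10
(7, -1, 10, -1, 5) → max 10
(-1, 10, -1, 5, -2) → max 10
(10, -1, 5, -2, 13) → max 13
(-1, 5, -2, 13, 3) → max 13
(5, -2, 13, 3, 3) → max 13
(-2, 13, 3, 3, 1) → max 13
(13, 3, 3, 1, -1) → max 13
(3, 3, 1, -1, 7) → max 7  ≤ 9 ✓
10 windows satisfy the condition.

10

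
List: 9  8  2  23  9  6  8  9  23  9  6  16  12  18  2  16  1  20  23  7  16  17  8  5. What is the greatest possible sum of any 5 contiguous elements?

[9, 8, 2, 23, 9] → sum 51
[8, 2, 23, 9, 6] → sum 48
[2, 23, 9, 6, 8] → sum 48
[23, 9, 6, 8, 9] → sum 55
[9, 6, 8, 9, 23] → sum 55
[6, 8, 9, 23, 9] → sum 55
[8, 9, 23, 9, 6] → sum 55
[9, 23, 9, 6, 16] → sum 63
[23, 9, 6, 16, 12] → sum 66
[9, 6, 16, 12, 18] → sum 61
[6, 16, 12, 18, 2] → sum 54
[16, 12, 18, 2, 16] → sum 64
[12, 18, 2, 16, 1] → sum 49
[18, 2, 16, 1, 20] → sum 57
[2, 16, 1, 20, 23] → sum 62
[16, 1, 20, 23, 7] → sum 67
[1, 20, 23, 7, 16] → sum 67
[20, 23, 7, 16, 17] → sum 83
[23, 7, 16, 17, 8] → sum 71
[7, 16, 17, 8, 5] → sum 53
Greatest of these is 83.

83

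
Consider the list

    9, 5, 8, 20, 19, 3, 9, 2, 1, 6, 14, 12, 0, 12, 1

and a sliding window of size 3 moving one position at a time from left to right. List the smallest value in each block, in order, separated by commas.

5, 5, 8, 3, 3, 2, 1, 1, 1, 6, 0, 0, 0

[9, 5, 8] → min 5
[5, 8, 20] → min 5
[8, 20, 19] → min 8
[20, 19, 3] → min 3
[19, 3, 9] → min 3
[3, 9, 2] → min 2
[9, 2, 1] → min 1
[2, 1, 6] → min 1
[1, 6, 14] → min 1
[6, 14, 12] → min 6
[14, 12, 0] → min 0
[12, 0, 12] → min 0
[0, 12, 1] → min 0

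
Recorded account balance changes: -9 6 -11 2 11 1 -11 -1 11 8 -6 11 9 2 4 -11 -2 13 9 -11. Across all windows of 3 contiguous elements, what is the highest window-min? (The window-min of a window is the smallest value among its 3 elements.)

[-9, 6, -11] → min -11
[6, -11, 2] → min -11
[-11, 2, 11] → min -11
[2, 11, 1] → min 1
[11, 1, -11] → min -11
[1, -11, -1] → min -11
[-11, -1, 11] → min -11
[-1, 11, 8] → min -1
[11, 8, -6] → min -6
[8, -6, 11] → min -6
[-6, 11, 9] → min -6
[11, 9, 2] → min 2
[9, 2, 4] → min 2
[2, 4, -11] → min -11
[4, -11, -2] → min -11
[-11, -2, 13] → min -11
[-2, 13, 9] → min -2
[13, 9, -11] → min -11
Highest of these is 2.

2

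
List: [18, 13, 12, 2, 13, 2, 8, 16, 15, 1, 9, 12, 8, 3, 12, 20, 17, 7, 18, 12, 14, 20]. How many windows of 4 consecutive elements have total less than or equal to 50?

(18, 13, 12, 2) → sum 45  ≤ 50 ✓
(13, 12, 2, 13) → sum 40  ≤ 50 ✓
(12, 2, 13, 2) → sum 29  ≤ 50 ✓
(2, 13, 2, 8) → sum 25  ≤ 50 ✓
(13, 2, 8, 16) → sum 39  ≤ 50 ✓
(2, 8, 16, 15) → sum 41  ≤ 50 ✓
(8, 16, 15, 1) → sum 40  ≤ 50 ✓
(16, 15, 1, 9) → sum 41  ≤ 50 ✓
(15, 1, 9, 12) → sum 37  ≤ 50 ✓
(1, 9, 12, 8) → sum 30  ≤ 50 ✓
(9, 12, 8, 3) → sum 32  ≤ 50 ✓
(12, 8, 3, 12) → sum 35  ≤ 50 ✓
(8, 3, 12, 20) → sum 43  ≤ 50 ✓
(3, 12, 20, 17) → sum 52
(12, 20, 17, 7) → sum 56
(20, 17, 7, 18) → sum 62
(17, 7, 18, 12) → sum 54
(7, 18, 12, 14) → sum 51
(18, 12, 14, 20) → sum 64
13 windows satisfy the condition.

13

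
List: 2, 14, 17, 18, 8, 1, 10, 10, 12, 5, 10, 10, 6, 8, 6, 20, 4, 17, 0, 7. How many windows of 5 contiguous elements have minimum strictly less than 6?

(2, 14, 17, 18, 8) → min 2  < 6 ✓
(14, 17, 18, 8, 1) → min 1  < 6 ✓
(17, 18, 8, 1, 10) → min 1  < 6 ✓
(18, 8, 1, 10, 10) → min 1  < 6 ✓
(8, 1, 10, 10, 12) → min 1  < 6 ✓
(1, 10, 10, 12, 5) → min 1  < 6 ✓
(10, 10, 12, 5, 10) → min 5  < 6 ✓
(10, 12, 5, 10, 10) → min 5  < 6 ✓
(12, 5, 10, 10, 6) → min 5  < 6 ✓
(5, 10, 10, 6, 8) → min 5  < 6 ✓
(10, 10, 6, 8, 6) → min 6
(10, 6, 8, 6, 20) → min 6
(6, 8, 6, 20, 4) → min 4  < 6 ✓
(8, 6, 20, 4, 17) → min 4  < 6 ✓
(6, 20, 4, 17, 0) → min 0  < 6 ✓
(20, 4, 17, 0, 7) → min 0  < 6 ✓
14 windows satisfy the condition.

14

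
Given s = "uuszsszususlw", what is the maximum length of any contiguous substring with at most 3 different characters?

[u] 1 distinct, len 1
[u, u] 1 distinct, len 2
[u, u, s] 2 distinct, len 3
[u, u, s, z] 3 distinct, len 4
[u, u, s, z, s] 3 distinct, len 5
[u, u, s, z, s, s] 3 distinct, len 6
[u, u, s, z, s, s, z] 3 distinct, len 7
[u, u, s, z, s, s, z, u] 3 distinct, len 8
[u, u, s, z, s, s, z, u, s] 3 distinct, len 9
[u, u, s, z, s, s, z, u, s, u] 3 distinct, len 10
[u, u, s, z, s, s, z, u, s, u, s] 3 distinct, len 11
[u, s, u, s, l] 3 distinct, len 5
[s, l, w] 3 distinct, len 3
Longest length with ≤3 distinct: 11.

11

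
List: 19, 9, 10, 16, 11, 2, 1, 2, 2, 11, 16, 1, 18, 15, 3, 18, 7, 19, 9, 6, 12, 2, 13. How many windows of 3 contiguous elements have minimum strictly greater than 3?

7

19 9 10 → min 9  > 3 ✓
9 10 16 → min 9  > 3 ✓
10 16 11 → min 10  > 3 ✓
16 11 2 → min 2
11 2 1 → min 1
2 1 2 → min 1
1 2 2 → min 1
2 2 11 → min 2
2 11 16 → min 2
11 16 1 → min 1
16 1 18 → min 1
1 18 15 → min 1
18 15 3 → min 3
15 3 18 → min 3
3 18 7 → min 3
18 7 19 → min 7  > 3 ✓
7 19 9 → min 7  > 3 ✓
19 9 6 → min 6  > 3 ✓
9 6 12 → min 6  > 3 ✓
6 12 2 → min 2
12 2 13 → min 2
7 windows satisfy the condition.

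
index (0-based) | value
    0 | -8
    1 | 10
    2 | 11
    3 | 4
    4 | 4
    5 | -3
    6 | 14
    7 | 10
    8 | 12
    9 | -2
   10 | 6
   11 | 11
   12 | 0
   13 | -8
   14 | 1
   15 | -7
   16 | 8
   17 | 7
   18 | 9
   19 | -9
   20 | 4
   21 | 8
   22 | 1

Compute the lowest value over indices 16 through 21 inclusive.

Elements at indices 16..21: 8, 7, 9, -9, 4, 8
min(8, 7, 9, -9, 4, 8) = -9

-9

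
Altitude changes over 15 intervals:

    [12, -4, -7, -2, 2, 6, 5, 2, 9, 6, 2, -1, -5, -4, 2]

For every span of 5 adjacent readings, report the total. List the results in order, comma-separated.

Sliding a size-5 window across the 15 values:
(12, -4, -7, -2, 2) → sum 1
(-4, -7, -2, 2, 6) → sum -5
(-7, -2, 2, 6, 5) → sum 4
(-2, 2, 6, 5, 2) → sum 13
(2, 6, 5, 2, 9) → sum 24
(6, 5, 2, 9, 6) → sum 28
(5, 2, 9, 6, 2) → sum 24
(2, 9, 6, 2, -1) → sum 18
(9, 6, 2, -1, -5) → sum 11
(6, 2, -1, -5, -4) → sum -2
(2, -1, -5, -4, 2) → sum -6

1, -5, 4, 13, 24, 28, 24, 18, 11, -2, -6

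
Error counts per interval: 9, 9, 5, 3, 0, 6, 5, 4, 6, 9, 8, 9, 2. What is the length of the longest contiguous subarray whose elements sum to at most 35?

7

Extend to the right; shrink from the left whenever the sum exceeds 35:
→ 9: sum 9, len 1
→ 9: sum 18, len 2
→ 5: sum 23, len 3
→ 3: sum 26, len 4
→ 0: sum 26, len 5
→ 6: sum 32, len 6
→ 5 (dropped 9): sum 28, len 6
→ 4: sum 32, len 7
→ 6 (dropped 9): sum 29, len 7
→ 9 (dropped 5): sum 33, len 7
→ 8 (dropped 3, 0, 6): sum 32, len 5
→ 9 (dropped 5, 4): sum 32, len 4
→ 2: sum 34, len 5
Longest length seen: 7.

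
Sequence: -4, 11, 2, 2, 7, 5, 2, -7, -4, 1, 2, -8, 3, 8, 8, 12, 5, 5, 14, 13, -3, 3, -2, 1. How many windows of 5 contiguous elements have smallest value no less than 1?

-4 11 2 2 7 → min -4
11 2 2 7 5 → min 2  ≥ 1 ✓
2 2 7 5 2 → min 2  ≥ 1 ✓
2 7 5 2 -7 → min -7
7 5 2 -7 -4 → min -7
5 2 -7 -4 1 → min -7
2 -7 -4 1 2 → min -7
-7 -4 1 2 -8 → min -8
-4 1 2 -8 3 → min -8
1 2 -8 3 8 → min -8
2 -8 3 8 8 → min -8
-8 3 8 8 12 → min -8
3 8 8 12 5 → min 3  ≥ 1 ✓
8 8 12 5 5 → min 5  ≥ 1 ✓
8 12 5 5 14 → min 5  ≥ 1 ✓
12 5 5 14 13 → min 5  ≥ 1 ✓
5 5 14 13 -3 → min -3
5 14 13 -3 3 → min -3
14 13 -3 3 -2 → min -3
13 -3 3 -2 1 → min -3
6 windows satisfy the condition.

6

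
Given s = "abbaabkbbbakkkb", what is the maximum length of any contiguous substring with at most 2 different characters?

[a] 1 distinct, len 1
[a, b] 2 distinct, len 2
[a, b, b] 2 distinct, len 3
[a, b, b, a] 2 distinct, len 4
[a, b, b, a, a] 2 distinct, len 5
[a, b, b, a, a, b] 2 distinct, len 6
[b, k] 2 distinct, len 2
[b, k, b] 2 distinct, len 3
[b, k, b, b] 2 distinct, len 4
[b, k, b, b, b] 2 distinct, len 5
[b, b, b, a] 2 distinct, len 4
[a, k] 2 distinct, len 2
[a, k, k] 2 distinct, len 3
[a, k, k, k] 2 distinct, len 4
[k, k, k, b] 2 distinct, len 4
Longest length with ≤2 distinct: 6.

6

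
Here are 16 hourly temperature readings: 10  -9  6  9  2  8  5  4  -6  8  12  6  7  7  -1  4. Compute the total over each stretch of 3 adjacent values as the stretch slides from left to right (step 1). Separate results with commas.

Sliding a size-3 window across the 16 values:
(10, -9, 6) → sum 7
(-9, 6, 9) → sum 6
(6, 9, 2) → sum 17
(9, 2, 8) → sum 19
(2, 8, 5) → sum 15
(8, 5, 4) → sum 17
(5, 4, -6) → sum 3
(4, -6, 8) → sum 6
(-6, 8, 12) → sum 14
(8, 12, 6) → sum 26
(12, 6, 7) → sum 25
(6, 7, 7) → sum 20
(7, 7, -1) → sum 13
(7, -1, 4) → sum 10

7, 6, 17, 19, 15, 17, 3, 6, 14, 26, 25, 20, 13, 10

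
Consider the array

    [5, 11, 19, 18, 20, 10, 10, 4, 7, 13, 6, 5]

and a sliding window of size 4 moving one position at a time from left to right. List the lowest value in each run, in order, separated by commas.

5, 11, 10, 10, 4, 4, 4, 4, 5

5 11 19 18 → min 5
11 19 18 20 → min 11
19 18 20 10 → min 10
18 20 10 10 → min 10
20 10 10 4 → min 4
10 10 4 7 → min 4
10 4 7 13 → min 4
4 7 13 6 → min 4
7 13 6 5 → min 5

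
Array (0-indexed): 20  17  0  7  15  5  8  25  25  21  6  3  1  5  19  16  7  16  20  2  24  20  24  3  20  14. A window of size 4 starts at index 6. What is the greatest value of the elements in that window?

25

Elements at indices 6..9: 8, 25, 25, 21
max(8, 25, 25, 21) = 25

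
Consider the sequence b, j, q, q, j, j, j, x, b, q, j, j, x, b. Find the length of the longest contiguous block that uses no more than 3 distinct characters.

add b: window [b] (1 distinct), len 1
add j: window [b, j] (2 distinct), len 2
add q: window [b, j, q] (3 distinct), len 3
add q: window [b, j, q, q] (3 distinct), len 4
add j: window [b, j, q, q, j] (3 distinct), len 5
add j: window [b, j, q, q, j, j] (3 distinct), len 6
add j: window [b, j, q, q, j, j, j] (3 distinct), len 7
add x: window [j, q, q, j, j, j, x] (3 distinct), len 7
add b: window [j, j, j, x, b] (3 distinct), len 5
add q: window [x, b, q] (3 distinct), len 3
add j: window [b, q, j] (3 distinct), len 3
add j: window [b, q, j, j] (3 distinct), len 4
add x: window [q, j, j, x] (3 distinct), len 4
add b: window [j, j, x, b] (3 distinct), len 4
Longest length with ≤3 distinct: 7.

7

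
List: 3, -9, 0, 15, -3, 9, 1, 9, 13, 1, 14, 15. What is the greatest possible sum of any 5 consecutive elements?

Each size-5 window and its sum:
[3, -9, 0, 15, -3] → sum 6
[-9, 0, 15, -3, 9] → sum 12
[0, 15, -3, 9, 1] → sum 22
[15, -3, 9, 1, 9] → sum 31
[-3, 9, 1, 9, 13] → sum 29
[9, 1, 9, 13, 1] → sum 33
[1, 9, 13, 1, 14] → sum 38
[9, 13, 1, 14, 15] → sum 52
Greatest of these is 52.

52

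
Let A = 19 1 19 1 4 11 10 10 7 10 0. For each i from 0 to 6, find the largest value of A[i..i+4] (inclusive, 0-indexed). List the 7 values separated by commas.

[19, 1, 19, 1, 4] → max 19
[1, 19, 1, 4, 11] → max 19
[19, 1, 4, 11, 10] → max 19
[1, 4, 11, 10, 10] → max 11
[4, 11, 10, 10, 7] → max 11
[11, 10, 10, 7, 10] → max 11
[10, 10, 7, 10, 0] → max 10

19, 19, 19, 11, 11, 11, 10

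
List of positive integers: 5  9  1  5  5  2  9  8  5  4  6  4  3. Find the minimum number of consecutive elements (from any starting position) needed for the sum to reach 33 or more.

6

add 5: running sum 5 < 33
add 9: running sum 14 < 33
add 1: running sum 15 < 33
add 5: running sum 20 < 33
add 5: running sum 25 < 33
add 2: running sum 27 < 33
add 9: shortest ending here [5, 9, 1, 5, 5, 2, 9] sum 36, len 7
add 8: shortest ending here [9, 1, 5, 5, 2, 9, 8] sum 39, len 7
add 5: shortest ending here [5, 5, 2, 9, 8, 5] sum 34, len 6
add 4: shortest ending here [5, 2, 9, 8, 5, 4] sum 33, len 6
add 6: shortest ending here [2, 9, 8, 5, 4, 6] sum 34, len 6
add 4: shortest ending here [9, 8, 5, 4, 6, 4] sum 36, len 6
add 3: shortest ending here [9, 8, 5, 4, 6, 4, 3] sum 39, len 7
Shortest qualifying length: 6.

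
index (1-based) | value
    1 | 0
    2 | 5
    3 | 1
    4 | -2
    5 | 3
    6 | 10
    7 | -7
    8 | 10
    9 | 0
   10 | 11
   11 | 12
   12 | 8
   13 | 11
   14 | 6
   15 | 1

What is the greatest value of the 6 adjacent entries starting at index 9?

Elements at indices 9..14: 0, 11, 12, 8, 11, 6
max(0, 11, 12, 8, 11, 6) = 12

12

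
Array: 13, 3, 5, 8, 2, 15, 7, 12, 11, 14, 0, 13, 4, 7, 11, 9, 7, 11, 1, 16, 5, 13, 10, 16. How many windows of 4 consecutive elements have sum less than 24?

1

(13, 3, 5, 8) → sum 29
(3, 5, 8, 2) → sum 18  < 24 ✓
(5, 8, 2, 15) → sum 30
(8, 2, 15, 7) → sum 32
(2, 15, 7, 12) → sum 36
(15, 7, 12, 11) → sum 45
(7, 12, 11, 14) → sum 44
(12, 11, 14, 0) → sum 37
(11, 14, 0, 13) → sum 38
(14, 0, 13, 4) → sum 31
(0, 13, 4, 7) → sum 24
(13, 4, 7, 11) → sum 35
(4, 7, 11, 9) → sum 31
(7, 11, 9, 7) → sum 34
(11, 9, 7, 11) → sum 38
(9, 7, 11, 1) → sum 28
(7, 11, 1, 16) → sum 35
(11, 1, 16, 5) → sum 33
(1, 16, 5, 13) → sum 35
(16, 5, 13, 10) → sum 44
(5, 13, 10, 16) → sum 44
1 window satisfy the condition.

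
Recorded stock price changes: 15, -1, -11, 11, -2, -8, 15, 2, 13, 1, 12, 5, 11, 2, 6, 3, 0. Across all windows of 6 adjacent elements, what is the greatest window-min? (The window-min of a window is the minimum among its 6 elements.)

2

15 -1 -11 11 -2 -8 → min -11
-1 -11 11 -2 -8 15 → min -11
-11 11 -2 -8 15 2 → min -11
11 -2 -8 15 2 13 → min -8
-2 -8 15 2 13 1 → min -8
-8 15 2 13 1 12 → min -8
15 2 13 1 12 5 → min 1
2 13 1 12 5 11 → min 1
13 1 12 5 11 2 → min 1
1 12 5 11 2 6 → min 1
12 5 11 2 6 3 → min 2
5 11 2 6 3 0 → min 0
Greatest of these is 2.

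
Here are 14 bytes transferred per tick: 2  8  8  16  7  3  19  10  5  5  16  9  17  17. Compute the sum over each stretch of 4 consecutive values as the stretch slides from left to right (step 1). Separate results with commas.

34, 39, 34, 45, 39, 37, 39, 36, 35, 47, 59

(2, 8, 8, 16) → sum 34
(8, 8, 16, 7) → sum 39
(8, 16, 7, 3) → sum 34
(16, 7, 3, 19) → sum 45
(7, 3, 19, 10) → sum 39
(3, 19, 10, 5) → sum 37
(19, 10, 5, 5) → sum 39
(10, 5, 5, 16) → sum 36
(5, 5, 16, 9) → sum 35
(5, 16, 9, 17) → sum 47
(16, 9, 17, 17) → sum 59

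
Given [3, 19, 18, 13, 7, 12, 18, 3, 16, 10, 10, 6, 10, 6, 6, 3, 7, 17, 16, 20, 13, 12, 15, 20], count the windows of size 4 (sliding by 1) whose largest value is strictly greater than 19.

5

[3, 19, 18, 13] → max 19
[19, 18, 13, 7] → max 19
[18, 13, 7, 12] → max 18
[13, 7, 12, 18] → max 18
[7, 12, 18, 3] → max 18
[12, 18, 3, 16] → max 18
[18, 3, 16, 10] → max 18
[3, 16, 10, 10] → max 16
[16, 10, 10, 6] → max 16
[10, 10, 6, 10] → max 10
[10, 6, 10, 6] → max 10
[6, 10, 6, 6] → max 10
[10, 6, 6, 3] → max 10
[6, 6, 3, 7] → max 7
[6, 3, 7, 17] → max 17
[3, 7, 17, 16] → max 17
[7, 17, 16, 20] → max 20  > 19 ✓
[17, 16, 20, 13] → max 20  > 19 ✓
[16, 20, 13, 12] → max 20  > 19 ✓
[20, 13, 12, 15] → max 20  > 19 ✓
[13, 12, 15, 20] → max 20  > 19 ✓
5 windows satisfy the condition.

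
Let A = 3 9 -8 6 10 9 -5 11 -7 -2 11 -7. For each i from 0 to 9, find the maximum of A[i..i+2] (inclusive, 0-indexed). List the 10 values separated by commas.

(3, 9, -8) → max 9
(9, -8, 6) → max 9
(-8, 6, 10) → max 10
(6, 10, 9) → max 10
(10, 9, -5) → max 10
(9, -5, 11) → max 11
(-5, 11, -7) → max 11
(11, -7, -2) → max 11
(-7, -2, 11) → max 11
(-2, 11, -7) → max 11

9, 9, 10, 10, 10, 11, 11, 11, 11, 11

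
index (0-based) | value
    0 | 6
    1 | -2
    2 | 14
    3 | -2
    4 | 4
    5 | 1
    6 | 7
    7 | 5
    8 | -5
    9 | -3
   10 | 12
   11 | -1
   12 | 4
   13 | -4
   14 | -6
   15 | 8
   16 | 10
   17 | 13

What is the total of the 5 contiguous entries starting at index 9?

8

Elements at indices 9..13: -3, 12, -1, 4, -4
sum(-3, 12, -1, 4, -4) = 8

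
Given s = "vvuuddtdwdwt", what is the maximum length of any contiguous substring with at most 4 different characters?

add v: window [v] (1 distinct), len 1
add v: window [v, v] (1 distinct), len 2
add u: window [v, v, u] (2 distinct), len 3
add u: window [v, v, u, u] (2 distinct), len 4
add d: window [v, v, u, u, d] (3 distinct), len 5
add d: window [v, v, u, u, d, d] (3 distinct), len 6
add t: window [v, v, u, u, d, d, t] (4 distinct), len 7
add d: window [v, v, u, u, d, d, t, d] (4 distinct), len 8
add w: window [u, u, d, d, t, d, w] (4 distinct), len 7
add d: window [u, u, d, d, t, d, w, d] (4 distinct), len 8
add w: window [u, u, d, d, t, d, w, d, w] (4 distinct), len 9
add t: window [u, u, d, d, t, d, w, d, w, t] (4 distinct), len 10
Longest length with ≤4 distinct: 10.

10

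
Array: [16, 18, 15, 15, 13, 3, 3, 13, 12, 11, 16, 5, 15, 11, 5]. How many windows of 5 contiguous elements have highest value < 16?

4

[16, 18, 15, 15, 13] → max 18
[18, 15, 15, 13, 3] → max 18
[15, 15, 13, 3, 3] → max 15  < 16 ✓
[15, 13, 3, 3, 13] → max 15  < 16 ✓
[13, 3, 3, 13, 12] → max 13  < 16 ✓
[3, 3, 13, 12, 11] → max 13  < 16 ✓
[3, 13, 12, 11, 16] → max 16
[13, 12, 11, 16, 5] → max 16
[12, 11, 16, 5, 15] → max 16
[11, 16, 5, 15, 11] → max 16
[16, 5, 15, 11, 5] → max 16
4 windows satisfy the condition.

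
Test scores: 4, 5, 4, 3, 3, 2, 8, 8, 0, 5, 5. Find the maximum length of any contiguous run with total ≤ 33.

[4] sum 4 len 1
[4, 5] sum 9 len 2
[4, 5, 4] sum 13 len 3
[4, 5, 4, 3] sum 16 len 4
[4, 5, 4, 3, 3] sum 19 len 5
[4, 5, 4, 3, 3, 2] sum 21 len 6
[4, 5, 4, 3, 3, 2, 8] sum 29 len 7
[5, 4, 3, 3, 2, 8, 8] sum 33 len 7
[5, 4, 3, 3, 2, 8, 8, 0] sum 33 len 8
[4, 3, 3, 2, 8, 8, 0, 5] sum 33 len 8
[3, 2, 8, 8, 0, 5, 5] sum 31 len 7
Longest length seen: 8.

8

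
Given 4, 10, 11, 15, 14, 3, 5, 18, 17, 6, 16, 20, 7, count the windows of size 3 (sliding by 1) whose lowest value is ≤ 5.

[4, 10, 11] → min 4  ≤ 5 ✓
[10, 11, 15] → min 10
[11, 15, 14] → min 11
[15, 14, 3] → min 3  ≤ 5 ✓
[14, 3, 5] → min 3  ≤ 5 ✓
[3, 5, 18] → min 3  ≤ 5 ✓
[5, 18, 17] → min 5  ≤ 5 ✓
[18, 17, 6] → min 6
[17, 6, 16] → min 6
[6, 16, 20] → min 6
[16, 20, 7] → min 7
5 windows satisfy the condition.

5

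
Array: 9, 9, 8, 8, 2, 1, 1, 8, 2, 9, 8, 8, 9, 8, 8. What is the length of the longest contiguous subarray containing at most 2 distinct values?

[9] 1 distinct, len 1
[9, 9] 1 distinct, len 2
[9, 9, 8] 2 distinct, len 3
[9, 9, 8, 8] 2 distinct, len 4
[8, 8, 2] 2 distinct, len 3
[2, 1] 2 distinct, len 2
[2, 1, 1] 2 distinct, len 3
[1, 1, 8] 2 distinct, len 3
[8, 2] 2 distinct, len 2
[2, 9] 2 distinct, len 2
[9, 8] 2 distinct, len 2
[9, 8, 8] 2 distinct, len 3
[9, 8, 8, 9] 2 distinct, len 4
[9, 8, 8, 9, 8] 2 distinct, len 5
[9, 8, 8, 9, 8, 8] 2 distinct, len 6
Longest length with ≤2 distinct: 6.

6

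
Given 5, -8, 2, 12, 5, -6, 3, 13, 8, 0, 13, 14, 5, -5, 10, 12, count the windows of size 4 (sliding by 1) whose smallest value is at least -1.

4

5 -8 2 12 → min -8
-8 2 12 5 → min -8
2 12 5 -6 → min -6
12 5 -6 3 → min -6
5 -6 3 13 → min -6
-6 3 13 8 → min -6
3 13 8 0 → min 0  ≥ -1 ✓
13 8 0 13 → min 0  ≥ -1 ✓
8 0 13 14 → min 0  ≥ -1 ✓
0 13 14 5 → min 0  ≥ -1 ✓
13 14 5 -5 → min -5
14 5 -5 10 → min -5
5 -5 10 12 → min -5
4 windows satisfy the condition.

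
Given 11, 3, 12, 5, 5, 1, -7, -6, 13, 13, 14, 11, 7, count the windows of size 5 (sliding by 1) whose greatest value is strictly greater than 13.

[11, 3, 12, 5, 5] → max 12
[3, 12, 5, 5, 1] → max 12
[12, 5, 5, 1, -7] → max 12
[5, 5, 1, -7, -6] → max 5
[5, 1, -7, -6, 13] → max 13
[1, -7, -6, 13, 13] → max 13
[-7, -6, 13, 13, 14] → max 14  > 13 ✓
[-6, 13, 13, 14, 11] → max 14  > 13 ✓
[13, 13, 14, 11, 7] → max 14  > 13 ✓
3 windows satisfy the condition.

3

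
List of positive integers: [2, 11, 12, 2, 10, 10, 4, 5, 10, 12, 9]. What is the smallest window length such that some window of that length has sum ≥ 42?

Extend right; whenever the sum reaches 42, record the length and shrink from the left:
add 2: running sum 2 < 42
add 11: running sum 13 < 42
add 12: running sum 25 < 42
add 2: running sum 27 < 42
add 10: running sum 37 < 42
end 5: [11, 12, 2, 10, 10] sum 45, len 5
end 6: [11, 12, 2, 10, 10, 4] sum 49, len 6
end 7: [12, 2, 10, 10, 4, 5] sum 43, len 6
end 8: [12, 2, 10, 10, 4, 5, 10] sum 53, len 7
end 9: [10, 10, 4, 5, 10, 12] sum 51, len 6
end 10: [10, 4, 5, 10, 12, 9] sum 50, len 6
Shortest qualifying length: 5.

5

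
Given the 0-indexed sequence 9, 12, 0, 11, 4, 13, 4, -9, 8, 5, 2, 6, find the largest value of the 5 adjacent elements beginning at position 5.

Elements at indices 5..9: 13, 4, -9, 8, 5
max(13, 4, -9, 8, 5) = 13

13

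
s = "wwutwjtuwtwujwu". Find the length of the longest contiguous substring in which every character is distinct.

[w] len 1
[w] len 1
[w, u] len 2
[w, u, t] len 3
[u, t, w] len 3
[u, t, w, j] len 4
[w, j, t] len 3
[w, j, t, u] len 4
[j, t, u, w] len 4
[u, w, t] len 3
[t, w] len 2
[t, w, u] len 3
[t, w, u, j] len 4
[u, j, w] len 3
[j, w, u] len 3
Longest all-distinct length: 4.

4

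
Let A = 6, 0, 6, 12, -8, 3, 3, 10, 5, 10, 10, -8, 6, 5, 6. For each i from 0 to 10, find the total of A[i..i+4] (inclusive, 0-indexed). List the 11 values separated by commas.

16, 13, 16, 20, 13, 31, 38, 27, 23, 23, 19

[6, 0, 6, 12, -8] → sum 16
[0, 6, 12, -8, 3] → sum 13
[6, 12, -8, 3, 3] → sum 16
[12, -8, 3, 3, 10] → sum 20
[-8, 3, 3, 10, 5] → sum 13
[3, 3, 10, 5, 10] → sum 31
[3, 10, 5, 10, 10] → sum 38
[10, 5, 10, 10, -8] → sum 27
[5, 10, 10, -8, 6] → sum 23
[10, 10, -8, 6, 5] → sum 23
[10, -8, 6, 5, 6] → sum 19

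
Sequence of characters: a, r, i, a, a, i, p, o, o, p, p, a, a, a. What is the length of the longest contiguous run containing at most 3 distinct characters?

8

[a] 1 distinct, len 1
[a, r] 2 distinct, len 2
[a, r, i] 3 distinct, len 3
[a, r, i, a] 3 distinct, len 4
[a, r, i, a, a] 3 distinct, len 5
[a, r, i, a, a, i] 3 distinct, len 6
[i, a, a, i, p] 3 distinct, len 5
[i, p, o] 3 distinct, len 3
[i, p, o, o] 3 distinct, len 4
[i, p, o, o, p] 3 distinct, len 5
[i, p, o, o, p, p] 3 distinct, len 6
[p, o, o, p, p, a] 3 distinct, len 6
[p, o, o, p, p, a, a] 3 distinct, len 7
[p, o, o, p, p, a, a, a] 3 distinct, len 8
Longest length with ≤3 distinct: 8.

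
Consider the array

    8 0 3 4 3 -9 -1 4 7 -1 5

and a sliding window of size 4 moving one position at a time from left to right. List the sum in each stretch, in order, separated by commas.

15, 10, 1, -3, -3, 1, 9, 15

8 0 3 4 → sum 15
0 3 4 3 → sum 10
3 4 3 -9 → sum 1
4 3 -9 -1 → sum -3
3 -9 -1 4 → sum -3
-9 -1 4 7 → sum 1
-1 4 7 -1 → sum 9
4 7 -1 5 → sum 15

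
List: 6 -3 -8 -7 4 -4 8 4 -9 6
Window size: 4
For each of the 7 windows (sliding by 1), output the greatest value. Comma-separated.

6, 4, 4, 8, 8, 8, 8

[6, -3, -8, -7] → max 6
[-3, -8, -7, 4] → max 4
[-8, -7, 4, -4] → max 4
[-7, 4, -4, 8] → max 8
[4, -4, 8, 4] → max 8
[-4, 8, 4, -9] → max 8
[8, 4, -9, 6] → max 8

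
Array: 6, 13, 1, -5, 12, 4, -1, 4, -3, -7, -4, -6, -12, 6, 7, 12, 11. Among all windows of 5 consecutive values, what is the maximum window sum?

6 13 1 -5 12 → sum 27
13 1 -5 12 4 → sum 25
1 -5 12 4 -1 → sum 11
-5 12 4 -1 4 → sum 14
12 4 -1 4 -3 → sum 16
4 -1 4 -3 -7 → sum -3
-1 4 -3 -7 -4 → sum -11
4 -3 -7 -4 -6 → sum -16
-3 -7 -4 -6 -12 → sum -32
-7 -4 -6 -12 6 → sum -23
-4 -6 -12 6 7 → sum -9
-6 -12 6 7 12 → sum 7
-12 6 7 12 11 → sum 24
Maximum of these is 27.

27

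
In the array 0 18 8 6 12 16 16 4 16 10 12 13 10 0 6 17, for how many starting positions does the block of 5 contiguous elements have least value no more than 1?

[0, 18, 8, 6, 12] → min 0  ≤ 1 ✓
[18, 8, 6, 12, 16] → min 6
[8, 6, 12, 16, 16] → min 6
[6, 12, 16, 16, 4] → min 4
[12, 16, 16, 4, 16] → min 4
[16, 16, 4, 16, 10] → min 4
[16, 4, 16, 10, 12] → min 4
[4, 16, 10, 12, 13] → min 4
[16, 10, 12, 13, 10] → min 10
[10, 12, 13, 10, 0] → min 0  ≤ 1 ✓
[12, 13, 10, 0, 6] → min 0  ≤ 1 ✓
[13, 10, 0, 6, 17] → min 0  ≤ 1 ✓
4 windows satisfy the condition.

4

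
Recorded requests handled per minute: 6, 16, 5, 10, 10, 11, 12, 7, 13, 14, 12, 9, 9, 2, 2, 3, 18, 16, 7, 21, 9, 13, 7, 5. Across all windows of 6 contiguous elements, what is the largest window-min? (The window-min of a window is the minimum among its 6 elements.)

(6, 16, 5, 10, 10, 11) → min 5
(16, 5, 10, 10, 11, 12) → min 5
(5, 10, 10, 11, 12, 7) → min 5
(10, 10, 11, 12, 7, 13) → min 7
(10, 11, 12, 7, 13, 14) → min 7
(11, 12, 7, 13, 14, 12) → min 7
(12, 7, 13, 14, 12, 9) → min 7
(7, 13, 14, 12, 9, 9) → min 7
(13, 14, 12, 9, 9, 2) → min 2
(14, 12, 9, 9, 2, 2) → min 2
(12, 9, 9, 2, 2, 3) → min 2
(9, 9, 2, 2, 3, 18) → min 2
(9, 2, 2, 3, 18, 16) → min 2
(2, 2, 3, 18, 16, 7) → min 2
(2, 3, 18, 16, 7, 21) → min 2
(3, 18, 16, 7, 21, 9) → min 3
(18, 16, 7, 21, 9, 13) → min 7
(16, 7, 21, 9, 13, 7) → min 7
(7, 21, 9, 13, 7, 5) → min 5
Largest of these is 7.

7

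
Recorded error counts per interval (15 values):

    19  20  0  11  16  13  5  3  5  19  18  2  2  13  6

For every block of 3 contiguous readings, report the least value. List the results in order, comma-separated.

0, 0, 0, 11, 5, 3, 3, 3, 5, 2, 2, 2, 2

[19, 20, 0] → min 0
[20, 0, 11] → min 0
[0, 11, 16] → min 0
[11, 16, 13] → min 11
[16, 13, 5] → min 5
[13, 5, 3] → min 3
[5, 3, 5] → min 3
[3, 5, 19] → min 3
[5, 19, 18] → min 5
[19, 18, 2] → min 2
[18, 2, 2] → min 2
[2, 2, 13] → min 2
[2, 13, 6] → min 2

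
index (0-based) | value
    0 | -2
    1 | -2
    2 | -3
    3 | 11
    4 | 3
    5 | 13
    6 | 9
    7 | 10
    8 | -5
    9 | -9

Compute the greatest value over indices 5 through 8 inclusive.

Elements at indices 5..8: 13, 9, 10, -5
max(13, 9, 10, -5) = 13

13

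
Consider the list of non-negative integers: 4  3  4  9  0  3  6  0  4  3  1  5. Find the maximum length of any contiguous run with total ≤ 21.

7

Extend to the right; shrink from the left whenever the sum exceeds 21:
add 4: [4] sum 4, len 1
add 3: [4, 3] sum 7, len 2
add 4: [4, 3, 4] sum 11, len 3
add 9: [4, 3, 4, 9] sum 20, len 4
add 0: [4, 3, 4, 9, 0] sum 20, len 5
add 3: [3, 4, 9, 0, 3] sum 19, len 5
add 6: [9, 0, 3, 6] sum 18, len 4
add 0: [9, 0, 3, 6, 0] sum 18, len 5
add 4: [0, 3, 6, 0, 4] sum 13, len 5
add 3: [0, 3, 6, 0, 4, 3] sum 16, len 6
add 1: [0, 3, 6, 0, 4, 3, 1] sum 17, len 7
add 5: [6, 0, 4, 3, 1, 5] sum 19, len 6
Longest length seen: 7.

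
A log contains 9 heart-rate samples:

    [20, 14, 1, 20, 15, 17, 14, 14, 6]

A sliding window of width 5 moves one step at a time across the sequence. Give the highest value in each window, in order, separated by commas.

20, 20, 20, 20, 17

Sliding a size-5 window across the 9 values:
(20, 14, 1, 20, 15) → max 20
(14, 1, 20, 15, 17) → max 20
(1, 20, 15, 17, 14) → max 20
(20, 15, 17, 14, 14) → max 20
(15, 17, 14, 14, 6) → max 17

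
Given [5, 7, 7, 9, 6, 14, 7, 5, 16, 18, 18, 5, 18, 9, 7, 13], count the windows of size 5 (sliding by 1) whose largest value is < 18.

5

[5, 7, 7, 9, 6] → max 9  < 18 ✓
[7, 7, 9, 6, 14] → max 14  < 18 ✓
[7, 9, 6, 14, 7] → max 14  < 18 ✓
[9, 6, 14, 7, 5] → max 14  < 18 ✓
[6, 14, 7, 5, 16] → max 16  < 18 ✓
[14, 7, 5, 16, 18] → max 18
[7, 5, 16, 18, 18] → max 18
[5, 16, 18, 18, 5] → max 18
[16, 18, 18, 5, 18] → max 18
[18, 18, 5, 18, 9] → max 18
[18, 5, 18, 9, 7] → max 18
[5, 18, 9, 7, 13] → max 18
5 windows satisfy the condition.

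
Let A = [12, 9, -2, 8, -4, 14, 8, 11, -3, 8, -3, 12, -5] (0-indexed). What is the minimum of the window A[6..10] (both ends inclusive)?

-3

Elements at indices 6..10: 8, 11, -3, 8, -3
min(8, 11, -3, 8, -3) = -3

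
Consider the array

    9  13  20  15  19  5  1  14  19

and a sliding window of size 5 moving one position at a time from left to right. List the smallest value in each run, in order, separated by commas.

9, 5, 1, 1, 1

Sliding a size-5 window across the 9 values:
(9, 13, 20, 15, 19) → min 9
(13, 20, 15, 19, 5) → min 5
(20, 15, 19, 5, 1) → min 1
(15, 19, 5, 1, 14) → min 1
(19, 5, 1, 14, 19) → min 1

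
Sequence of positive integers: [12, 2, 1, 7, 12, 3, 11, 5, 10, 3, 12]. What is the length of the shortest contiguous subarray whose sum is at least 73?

Extend right; whenever the sum reaches 73, record the length and shrink from the left:
add 12: running sum 12 < 73
add 2: running sum 14 < 73
add 1: running sum 15 < 73
add 7: running sum 22 < 73
add 12: running sum 34 < 73
add 3: running sum 37 < 73
add 11: running sum 48 < 73
add 5: running sum 53 < 73
add 10: running sum 63 < 73
add 3: running sum 66 < 73
add 12: shortest ending here [12, 2, 1, 7, 12, 3, 11, 5, 10, 3, 12] sum 78, len 11
Shortest qualifying length: 11.

11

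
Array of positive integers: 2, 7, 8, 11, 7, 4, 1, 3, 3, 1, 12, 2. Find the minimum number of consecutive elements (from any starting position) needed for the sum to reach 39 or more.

6

add 2: running sum 2 < 39
add 7: running sum 9 < 39
add 8: running sum 17 < 39
add 11: running sum 28 < 39
add 7: running sum 35 < 39
end 5: [2, 7, 8, 11, 7, 4] sum 39, len 6
end 6: [2, 7, 8, 11, 7, 4, 1] sum 40, len 7
end 7: [7, 8, 11, 7, 4, 1, 3] sum 41, len 7
end 8: [7, 8, 11, 7, 4, 1, 3, 3] sum 44, len 8
end 9: [7, 8, 11, 7, 4, 1, 3, 3, 1] sum 45, len 9
end 10: [11, 7, 4, 1, 3, 3, 1, 12] sum 42, len 8
end 11: [11, 7, 4, 1, 3, 3, 1, 12, 2] sum 44, len 9
Shortest qualifying length: 6.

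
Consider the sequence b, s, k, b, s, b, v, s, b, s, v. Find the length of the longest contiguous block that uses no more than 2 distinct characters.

3

add b: window [b] (1 distinct), len 1
add s: window [b, s] (2 distinct), len 2
add k: window [s, k] (2 distinct), len 2
add b: window [k, b] (2 distinct), len 2
add s: window [b, s] (2 distinct), len 2
add b: window [b, s, b] (2 distinct), len 3
add v: window [b, v] (2 distinct), len 2
add s: window [v, s] (2 distinct), len 2
add b: window [s, b] (2 distinct), len 2
add s: window [s, b, s] (2 distinct), len 3
add v: window [s, v] (2 distinct), len 2
Longest length with ≤2 distinct: 3.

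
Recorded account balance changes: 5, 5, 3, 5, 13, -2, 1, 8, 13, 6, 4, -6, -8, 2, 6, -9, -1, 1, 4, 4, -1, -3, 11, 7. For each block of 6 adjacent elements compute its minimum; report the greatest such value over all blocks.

Each size-6 window and its min:
(5, 5, 3, 5, 13, -2) → min -2
(5, 3, 5, 13, -2, 1) → min -2
(3, 5, 13, -2, 1, 8) → min -2
(5, 13, -2, 1, 8, 13) → min -2
(13, -2, 1, 8, 13, 6) → min -2
(-2, 1, 8, 13, 6, 4) → min -2
(1, 8, 13, 6, 4, -6) → min -6
(8, 13, 6, 4, -6, -8) → min -8
(13, 6, 4, -6, -8, 2) → min -8
(6, 4, -6, -8, 2, 6) → min -8
(4, -6, -8, 2, 6, -9) → min -9
(-6, -8, 2, 6, -9, -1) → min -9
(-8, 2, 6, -9, -1, 1) → min -9
(2, 6, -9, -1, 1, 4) → min -9
(6, -9, -1, 1, 4, 4) → min -9
(-9, -1, 1, 4, 4, -1) → min -9
(-1, 1, 4, 4, -1, -3) → min -3
(1, 4, 4, -1, -3, 11) → min -3
(4, 4, -1, -3, 11, 7) → min -3
Greatest of these is -2.

-2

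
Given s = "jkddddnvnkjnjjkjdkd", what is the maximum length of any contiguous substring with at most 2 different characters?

[j] 1 distinct, len 1
[j, k] 2 distinct, len 2
[k, d] 2 distinct, len 2
[k, d, d] 2 distinct, len 3
[k, d, d, d] 2 distinct, len 4
[k, d, d, d, d] 2 distinct, len 5
[d, d, d, d, n] 2 distinct, len 5
[n, v] 2 distinct, len 2
[n, v, n] 2 distinct, len 3
[n, k] 2 distinct, len 2
[k, j] 2 distinct, len 2
[j, n] 2 distinct, len 2
[j, n, j] 2 distinct, len 3
[j, n, j, j] 2 distinct, len 4
[j, j, k] 2 distinct, len 3
[j, j, k, j] 2 distinct, len 4
[j, d] 2 distinct, len 2
[d, k] 2 distinct, len 2
[d, k, d] 2 distinct, len 3
Longest length with ≤2 distinct: 5.

5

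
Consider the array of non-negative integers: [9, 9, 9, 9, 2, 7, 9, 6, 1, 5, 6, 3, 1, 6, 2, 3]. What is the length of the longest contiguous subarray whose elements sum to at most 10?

3

[9] sum 9 len 1
[9] sum 9 len 1
[9] sum 9 len 1
[9] sum 9 len 1
[2] sum 2 len 1
[2, 7] sum 9 len 2
[9] sum 9 len 1
[6] sum 6 len 1
[6, 1] sum 7 len 2
[1, 5] sum 6 len 2
[6] sum 6 len 1
[6, 3] sum 9 len 2
[6, 3, 1] sum 10 len 3
[3, 1, 6] sum 10 len 3
[1, 6, 2] sum 9 len 3
[2, 3] sum 5 len 2
Longest length seen: 3.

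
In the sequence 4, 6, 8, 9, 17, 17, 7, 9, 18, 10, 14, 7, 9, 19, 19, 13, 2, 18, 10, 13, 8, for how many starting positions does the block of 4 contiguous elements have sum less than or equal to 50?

11

[4, 6, 8, 9] → sum 27  ≤ 50 ✓
[6, 8, 9, 17] → sum 40  ≤ 50 ✓
[8, 9, 17, 17] → sum 51
[9, 17, 17, 7] → sum 50  ≤ 50 ✓
[17, 17, 7, 9] → sum 50  ≤ 50 ✓
[17, 7, 9, 18] → sum 51
[7, 9, 18, 10] → sum 44  ≤ 50 ✓
[9, 18, 10, 14] → sum 51
[18, 10, 14, 7] → sum 49  ≤ 50 ✓
[10, 14, 7, 9] → sum 40  ≤ 50 ✓
[14, 7, 9, 19] → sum 49  ≤ 50 ✓
[7, 9, 19, 19] → sum 54
[9, 19, 19, 13] → sum 60
[19, 19, 13, 2] → sum 53
[19, 13, 2, 18] → sum 52
[13, 2, 18, 10] → sum 43  ≤ 50 ✓
[2, 18, 10, 13] → sum 43  ≤ 50 ✓
[18, 10, 13, 8] → sum 49  ≤ 50 ✓
11 windows satisfy the condition.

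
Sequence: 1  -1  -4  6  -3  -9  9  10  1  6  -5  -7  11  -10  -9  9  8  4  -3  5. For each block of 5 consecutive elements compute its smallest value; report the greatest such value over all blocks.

-3

(1, -1, -4, 6, -3) → min -4
(-1, -4, 6, -3, -9) → min -9
(-4, 6, -3, -9, 9) → min -9
(6, -3, -9, 9, 10) → min -9
(-3, -9, 9, 10, 1) → min -9
(-9, 9, 10, 1, 6) → min -9
(9, 10, 1, 6, -5) → min -5
(10, 1, 6, -5, -7) → min -7
(1, 6, -5, -7, 11) → min -7
(6, -5, -7, 11, -10) → min -10
(-5, -7, 11, -10, -9) → min -10
(-7, 11, -10, -9, 9) → min -10
(11, -10, -9, 9, 8) → min -10
(-10, -9, 9, 8, 4) → min -10
(-9, 9, 8, 4, -3) → min -9
(9, 8, 4, -3, 5) → min -3
Greatest of these is -3.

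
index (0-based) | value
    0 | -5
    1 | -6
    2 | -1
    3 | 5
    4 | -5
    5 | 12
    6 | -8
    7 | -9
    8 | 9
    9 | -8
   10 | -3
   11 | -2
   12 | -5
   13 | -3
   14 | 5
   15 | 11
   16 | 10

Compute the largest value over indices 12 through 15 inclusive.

11

Elements at indices 12..15: -5, -3, 5, 11
max(-5, -3, 5, 11) = 11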